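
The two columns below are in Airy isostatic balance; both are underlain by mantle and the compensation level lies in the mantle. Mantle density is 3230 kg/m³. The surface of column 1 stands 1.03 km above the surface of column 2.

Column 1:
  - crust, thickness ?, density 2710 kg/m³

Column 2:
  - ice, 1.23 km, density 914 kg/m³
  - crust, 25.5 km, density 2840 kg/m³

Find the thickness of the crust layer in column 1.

31 km

Take the compensation level at the base of the deeper column (depth z_c below the surface of column 1) and equate Σ ρ_i t_i down to z_c; mantle fills any gap and the z_c terms cancel.
Column 1: x×2710 + (z_c − 0 − x)×3230
Column 2: 1.03×0 + 1.23×914 + 25.5×2840 + (z_c − 1.03 − 26.73)×3230
The z_c×3230 term appears on both sides and cancels. Collect the known terms of each column as K = Σ(ρt)_known − 3230 × (depth of known layers): K_1 = 0 − 3230×0 = 0; K_2 = 73544.22 − 3230×(1.03 + 26.73) = −16120.58.
Balance: K_1 − x×(3230 − 2710) = K_2, so x = (K_1 − K_2)/(3230 − 2710) = 16120.6/520 = 31 km.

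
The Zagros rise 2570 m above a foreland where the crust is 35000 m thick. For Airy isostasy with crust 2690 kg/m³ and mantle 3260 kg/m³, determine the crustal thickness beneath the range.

Root depth r = h ρ_c / (ρ_m − ρ_c) = 2570 m × 2690 / 570 = 12130 m.
Total thickness = T + h + r = 35000 m + 2570 m + 12130 m = 49700 m.

49700 m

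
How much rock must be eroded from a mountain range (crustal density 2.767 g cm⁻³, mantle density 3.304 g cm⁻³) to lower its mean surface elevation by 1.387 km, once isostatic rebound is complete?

8.53 km

Net drop Δ = e − u = e − e ρ_c/ρ_m = e (ρ_m − ρ_c)/ρ_m.
e = Δ ρ_m/(ρ_m − ρ_c) = 1.387 km × 3.304/0.537 = 8.53 km.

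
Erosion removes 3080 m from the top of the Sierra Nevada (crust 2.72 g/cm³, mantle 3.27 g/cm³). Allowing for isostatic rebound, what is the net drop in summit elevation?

Rebound u = e ρ_c/ρ_m = 3080 m × 2.72/3.27 = 2562 m.
Net surface drop = e − u = 3080 m − 2562 m = e (ρ_m − ρ_c)/ρ_m = 518 m.

518 m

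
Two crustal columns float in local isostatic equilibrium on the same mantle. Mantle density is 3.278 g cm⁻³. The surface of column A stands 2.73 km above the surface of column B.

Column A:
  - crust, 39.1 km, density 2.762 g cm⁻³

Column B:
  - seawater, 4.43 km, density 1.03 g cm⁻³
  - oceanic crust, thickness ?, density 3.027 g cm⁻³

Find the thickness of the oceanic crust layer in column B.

Take the compensation level at the base of the deeper column (depth z_c below the surface of column A) and equate Σ ρ_i t_i down to z_c; mantle fills any gap and the z_c terms cancel.
Column A: 39.1×2.762 + (z_c − 39.1)×3.278
Column B: 2.73×0 + 4.43×1.03 + x×3.027 + (z_c − 2.73 − 4.43 − x)×3.278
The z_c×3.278 term appears on both sides and cancels. Collect the known terms of each column as K = Σ(ρt)_known − 3.278 × (depth of known layers): K_A = 107.9942 − 3.278×39.1 = −20.1756; K_B = 4.5629 − 3.278×(2.73 + 4.43) = −18.90758.
Balance: K_A = K_B − x×(3.278 − 3.027), so x = (K_B − K_A)/(3.278 − 3.027) = 1.26802/0.251 = 5.05 km.

5.05 km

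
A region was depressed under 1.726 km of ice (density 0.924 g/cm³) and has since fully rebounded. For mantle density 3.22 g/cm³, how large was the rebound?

0.495 km

Removing the load lets mantle flow back in; uplift u satisfies ρ_ice t = ρ_m u.
u = t ρ_ice/ρ_m = 1.726 km × 0.924/3.22 = 0.495 km.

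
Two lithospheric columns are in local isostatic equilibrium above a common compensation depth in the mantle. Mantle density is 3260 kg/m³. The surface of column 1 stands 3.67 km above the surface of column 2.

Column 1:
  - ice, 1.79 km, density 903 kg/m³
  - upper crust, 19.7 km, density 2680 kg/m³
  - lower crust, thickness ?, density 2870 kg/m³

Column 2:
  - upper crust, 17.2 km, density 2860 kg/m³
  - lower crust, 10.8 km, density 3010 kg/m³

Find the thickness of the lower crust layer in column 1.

15.1 km

Take the compensation level at the base of the deeper column (depth z_c below the surface of column 1) and equate Σ ρ_i t_i down to z_c; mantle fills any gap and the z_c terms cancel.
Column 1: 1.79×903 + 19.7×2680 + x×2870 + (z_c − 21.49 − x)×3260
Column 2: 3.67×0 + 17.2×2860 + 10.8×3010 + (z_c − 3.67 − 28)×3260
The z_c×3260 term appears on both sides and cancels. Collect the known terms of each column as K = Σ(ρt)_known − 3260 × (depth of known layers): K_1 = 54412.37 − 3260×21.49 = −15645.03; K_2 = 81700 − 3260×(3.67 + 28) = −21544.2.
Balance: K_1 − x×(3260 − 2870) = K_2, so x = (K_1 − K_2)/(3260 − 2870) = 5899.17/390 = 15.1 km.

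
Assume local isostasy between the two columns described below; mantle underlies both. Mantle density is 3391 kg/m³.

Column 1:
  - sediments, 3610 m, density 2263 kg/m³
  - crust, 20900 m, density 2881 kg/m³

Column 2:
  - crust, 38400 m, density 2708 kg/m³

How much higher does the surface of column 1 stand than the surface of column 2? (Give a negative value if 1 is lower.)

−3390 m

For any compensation level in the mantle, the mantle terms cancel and isostasy reduces to e = (Σt_1 − Σt_2) − (Σ(ρt)_1 − Σ(ρt)_2) / ρ_m.
Σt_1 = 24510 m; Σt_2 = 38400 m; Σ(ρt)_1 = 68382330; Σ(ρt)_2 = 103987200 (in m·kg/m³).
e = (24510 − 38400) − (68382330 − 103987200) / 3391 = −3390 m.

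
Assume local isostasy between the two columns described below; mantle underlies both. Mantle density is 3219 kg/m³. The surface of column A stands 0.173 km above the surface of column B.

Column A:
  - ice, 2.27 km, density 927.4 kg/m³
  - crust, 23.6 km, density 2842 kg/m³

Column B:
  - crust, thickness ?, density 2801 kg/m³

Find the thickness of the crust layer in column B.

Take the compensation level at the base of the deeper column (depth z_c below the surface of column A) and equate Σ ρ_i t_i down to z_c; mantle fills any gap and the z_c terms cancel.
Column A: 2.27×927.4 + 23.6×2842 + (z_c − 25.87)×3219
Column B: 0.173×0 + x×2801 + (z_c − 0.173 − 0 − x)×3219
The z_c×3219 term appears on both sides and cancels. Collect the known terms of each column as K = Σ(ρt)_known − 3219 × (depth of known layers): K_A = 69176.398 − 3219×25.87 = −14099.132; K_B = 0 − 3219×(0.173 + 0) = −556.887.
Balance: K_A = K_B − x×(3219 − 2801), so x = (K_B − K_A)/(3219 − 2801) = 13542.2/418 = 32.4 km.

32.4 km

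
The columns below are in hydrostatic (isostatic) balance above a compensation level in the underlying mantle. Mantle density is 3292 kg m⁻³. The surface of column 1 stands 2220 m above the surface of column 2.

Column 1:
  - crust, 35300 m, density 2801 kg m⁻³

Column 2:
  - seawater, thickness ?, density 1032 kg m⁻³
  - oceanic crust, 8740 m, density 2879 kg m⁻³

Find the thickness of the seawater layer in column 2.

2840 m

Take the compensation level at the base of the deeper column (depth z_c below the surface of column 1) and equate Σ ρ_i t_i down to z_c; mantle fills any gap and the z_c terms cancel.
Column 1: 35300×2801 + (z_c − 35300)×3292
Column 2: 2220×0 + x×1032 + 8740×2879 + (z_c − 2220 − 8740 − x)×3292
The z_c×3292 term appears on both sides and cancels. Collect the known terms of each column as K = Σ(ρt)_known − 3292 × (depth of known layers): K_1 = 98875300 − 3292×35300 = −17332300; K_2 = 25162460 − 3292×(2220 + 8740) = −10917860.
Balance: K_1 = K_2 − x×(3292 − 1032), so x = (K_2 − K_1)/(3292 − 1032) = 6414440/2260 = 2840 m.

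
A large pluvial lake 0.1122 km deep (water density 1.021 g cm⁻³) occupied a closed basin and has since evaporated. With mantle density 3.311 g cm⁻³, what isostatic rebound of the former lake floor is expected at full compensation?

0.0346 km

u = d ρ_w/ρ_m = 0.1122 km × 1.021/3.311 = 0.0346 km.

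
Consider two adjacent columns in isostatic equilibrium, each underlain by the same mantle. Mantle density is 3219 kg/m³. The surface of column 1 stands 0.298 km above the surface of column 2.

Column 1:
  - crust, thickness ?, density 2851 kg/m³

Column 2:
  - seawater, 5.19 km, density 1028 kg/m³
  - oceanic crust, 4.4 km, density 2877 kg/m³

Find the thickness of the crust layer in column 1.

Take the compensation level at the base of the deeper column (depth z_c below the surface of column 1) and equate Σ ρ_i t_i down to z_c; mantle fills any gap and the z_c terms cancel.
Column 1: x×2851 + (z_c − 0 − x)×3219
Column 2: 0.298×0 + 5.19×1028 + 4.4×2877 + (z_c − 0.298 − 9.59)×3219
The z_c×3219 term appears on both sides and cancels. Collect the known terms of each column as K = Σ(ρt)_known − 3219 × (depth of known layers): K_1 = 0 − 3219×0 = 0; K_2 = 17994.12 − 3219×(0.298 + 9.59) = −13835.352.
Balance: K_1 − x×(3219 − 2851) = K_2, so x = (K_1 − K_2)/(3219 − 2851) = 13835.4/368 = 37.6 km.

37.6 km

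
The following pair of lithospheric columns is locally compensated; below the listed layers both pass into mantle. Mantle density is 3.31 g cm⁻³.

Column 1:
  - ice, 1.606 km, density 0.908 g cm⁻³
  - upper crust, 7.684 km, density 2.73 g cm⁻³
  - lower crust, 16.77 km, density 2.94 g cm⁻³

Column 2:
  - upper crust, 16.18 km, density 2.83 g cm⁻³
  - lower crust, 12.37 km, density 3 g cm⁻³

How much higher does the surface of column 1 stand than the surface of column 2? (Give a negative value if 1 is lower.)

0.882 km

For any compensation level in the mantle, the mantle terms cancel and isostasy reduces to e = (Σt_1 − Σt_2) − (Σ(ρt)_1 − Σ(ρt)_2) / ρ_m.
Σt_1 = 26.06 km; Σt_2 = 28.55 km; Σ(ρt)_1 = 71.739368; Σ(ρt)_2 = 82.8994 (in km·g cm⁻³).
e = (26.06 − 28.55) − (71.739368 − 82.8994) / 3.31 = 0.882 km.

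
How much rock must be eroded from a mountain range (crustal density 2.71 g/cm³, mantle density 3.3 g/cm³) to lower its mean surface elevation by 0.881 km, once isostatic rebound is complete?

4.93 km

Net drop Δ = e − u = e − e ρ_c/ρ_m = e (ρ_m − ρ_c)/ρ_m.
e = Δ ρ_m/(ρ_m − ρ_c) = 0.881 km × 3.3/0.59 = 4.93 km.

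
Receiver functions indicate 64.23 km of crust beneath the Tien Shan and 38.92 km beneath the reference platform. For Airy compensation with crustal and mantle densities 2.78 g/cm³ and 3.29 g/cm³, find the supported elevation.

Excess crust Δ = 64.23 km − 38.92 km = 25.31 km, split between elevation h and root r with h + r = Δ.
Airy balance ρ_c h = (ρ_m − ρ_c) r gives r = h ρ_c/(ρ_m − ρ_c), so h (1 + ρ_c/(ρ_m − ρ_c)) = Δ, i.e. h = Δ (ρ_m − ρ_c)/ρ_m.
h = 25.31 km × 0.51/3.29 = 3.92 km.

3.92 km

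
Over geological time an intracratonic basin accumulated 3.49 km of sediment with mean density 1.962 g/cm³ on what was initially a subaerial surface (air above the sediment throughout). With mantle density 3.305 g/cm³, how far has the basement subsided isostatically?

Subaerial load: s = t ρ_sed / ρ_m = 3.49 km × 1.962/3.305 = 2.07 km.

2.07 km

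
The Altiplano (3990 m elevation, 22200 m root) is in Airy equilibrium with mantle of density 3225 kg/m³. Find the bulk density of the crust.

2730 kg/m³

ρ_c h = (ρ_m − ρ_c) r → ρ_c (h + r) = ρ_m r → ρ_c = ρ_m r / (h + r).
ρ_c = 3225 × 22200 m / (3990 m + 22200 m) = 2730 kg/m³.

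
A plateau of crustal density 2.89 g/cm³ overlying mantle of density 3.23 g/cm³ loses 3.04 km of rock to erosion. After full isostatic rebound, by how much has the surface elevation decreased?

0.32 km

Rebound u = e ρ_c/ρ_m = 3.04 km × 2.89/3.23 = 2.72 km.
Net surface drop = e − u = 3.04 km − 2.72 km = e (ρ_m − ρ_c)/ρ_m = 0.32 km.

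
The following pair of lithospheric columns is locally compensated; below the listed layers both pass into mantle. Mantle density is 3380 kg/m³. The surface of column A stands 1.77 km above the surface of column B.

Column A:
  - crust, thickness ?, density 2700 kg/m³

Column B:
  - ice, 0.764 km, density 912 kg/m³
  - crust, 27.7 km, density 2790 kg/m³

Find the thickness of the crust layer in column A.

35.6 km

Take the compensation level at the base of the deeper column (depth z_c below the surface of column A) and equate Σ ρ_i t_i down to z_c; mantle fills any gap and the z_c terms cancel.
Column A: x×2700 + (z_c − 0 − x)×3380
Column B: 1.77×0 + 0.764×912 + 27.7×2790 + (z_c − 1.77 − 28.464)×3380
The z_c×3380 term appears on both sides and cancels. Collect the known terms of each column as K = Σ(ρt)_known − 3380 × (depth of known layers): K_A = 0 − 3380×0 = 0; K_B = 77979.768 − 3380×(1.77 + 28.464) = −24211.152.
Balance: K_A − x×(3380 − 2700) = K_B, so x = (K_A − K_B)/(3380 − 2700) = 24211.2/680 = 35.6 km.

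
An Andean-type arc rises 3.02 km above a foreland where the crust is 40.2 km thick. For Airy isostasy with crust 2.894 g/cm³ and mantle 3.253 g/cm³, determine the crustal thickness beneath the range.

67.6 km

Root depth r = h ρ_c / (ρ_m − ρ_c) = 3.02 km × 2.894 / 0.359 = 24.35 km.
Total thickness = T + h + r = 40.2 km + 3.02 km + 24.35 km = 67.6 km.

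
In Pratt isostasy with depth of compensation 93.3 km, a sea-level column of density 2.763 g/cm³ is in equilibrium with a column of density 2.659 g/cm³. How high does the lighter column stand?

3.65 km

ρ_ref D = ρ (D + h) → h = D (ρ_ref − ρ)/ρ.
h = 93.3 km × (2.763 − 2.659)/2.659 = 3.65 km.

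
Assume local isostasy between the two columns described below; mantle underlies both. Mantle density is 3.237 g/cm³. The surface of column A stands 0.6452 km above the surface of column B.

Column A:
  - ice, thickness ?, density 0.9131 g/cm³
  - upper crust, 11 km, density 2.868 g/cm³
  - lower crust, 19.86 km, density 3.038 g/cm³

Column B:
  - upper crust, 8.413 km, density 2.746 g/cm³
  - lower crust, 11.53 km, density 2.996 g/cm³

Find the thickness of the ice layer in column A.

Take the compensation level at the base of the deeper column (depth z_c below the surface of column A) and equate Σ ρ_i t_i down to z_c; mantle fills any gap and the z_c terms cancel.
Column A: x×0.9131 + 11×2.868 + 19.86×3.038 + (z_c − 30.86 − x)×3.237
Column B: 0.6452×0 + 8.413×2.746 + 11.53×2.996 + (z_c − 0.6452 − 19.943)×3.237
The z_c×3.237 term appears on both sides and cancels. Collect the known terms of each column as K = Σ(ρt)_known − 3.237 × (depth of known layers): K_A = 91.88268 − 3.237×30.86 = −8.01114; K_B = 57.645978 − 3.237×(0.6452 + 19.943) = −8.9980254.
Balance: K_A − x×(3.237 − 0.9131) = K_B, so x = (K_A − K_B)/(3.237 − 0.9131) = 0.986885/2.3239 = 0.425 km.

0.425 km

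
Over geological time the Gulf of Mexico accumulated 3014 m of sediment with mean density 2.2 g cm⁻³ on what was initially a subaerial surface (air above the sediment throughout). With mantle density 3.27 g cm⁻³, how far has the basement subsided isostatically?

2030 m

Subaerial load: s = t ρ_sed / ρ_m = 3014 m × 2.2/3.27 = 2030 m.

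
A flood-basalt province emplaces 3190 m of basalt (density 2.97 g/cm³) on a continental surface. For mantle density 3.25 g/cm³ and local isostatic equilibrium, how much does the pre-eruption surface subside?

2920 m

Subaerial loading: s = t ρ_load / ρ_m.
s = 3190 m × 2.97/3.25 = 2920 m.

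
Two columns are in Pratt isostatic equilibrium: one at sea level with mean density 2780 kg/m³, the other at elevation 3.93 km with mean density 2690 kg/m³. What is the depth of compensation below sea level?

117 km

ρ_ref D = ρ (D + h) → D (ρ_ref − ρ) = ρ h.
D = ρ h/(ρ_ref − ρ) = 2690 × 3.93 km/(2780 − 2690) = 117 km.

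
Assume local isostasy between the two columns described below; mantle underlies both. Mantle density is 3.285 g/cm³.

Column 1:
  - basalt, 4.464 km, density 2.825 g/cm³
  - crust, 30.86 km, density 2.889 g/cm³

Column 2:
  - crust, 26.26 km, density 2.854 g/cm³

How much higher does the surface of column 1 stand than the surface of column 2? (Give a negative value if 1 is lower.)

For any compensation level in the mantle, the mantle terms cancel and isostasy reduces to e = (Σt_1 − Σt_2) − (Σ(ρt)_1 − Σ(ρt)_2) / ρ_m.
Σt_1 = 35.324 km; Σt_2 = 26.26 km; Σ(ρt)_1 = 101.76534; Σ(ρt)_2 = 74.94604 (in km·g/cm³).
e = (35.324 − 26.26) − (101.76534 − 74.94604) / 3.285 = 0.9 km.

0.9 km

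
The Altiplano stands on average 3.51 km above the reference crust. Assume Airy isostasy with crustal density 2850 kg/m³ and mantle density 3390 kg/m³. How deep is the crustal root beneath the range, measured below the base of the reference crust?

18.5 km

Isostatic balance requires: the weight of the topography is balanced by the buoyancy of the root, ρ_c h = (ρ_m − ρ_c) r.
r = h · ρ_c / (ρ_m − ρ_c) = 3.51 km × 2850 / (3390 − 2850) = 18.5 km.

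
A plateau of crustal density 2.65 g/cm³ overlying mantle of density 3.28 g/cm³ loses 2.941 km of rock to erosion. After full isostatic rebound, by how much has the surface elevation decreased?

Rebound u = e ρ_c/ρ_m = 2.941 km × 2.65/3.28 = 2.376 km.
Net surface drop = e − u = 2.941 km − 2.376 km = e (ρ_m − ρ_c)/ρ_m = 0.565 km.

0.565 km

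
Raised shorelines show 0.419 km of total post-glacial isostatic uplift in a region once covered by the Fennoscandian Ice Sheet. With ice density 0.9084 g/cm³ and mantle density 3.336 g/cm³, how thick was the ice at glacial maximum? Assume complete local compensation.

u = t ρ_ice/ρ_m → t = u ρ_m/ρ_ice = 0.419 km × 3.336/0.9084 = 1.54 km.

1.54 km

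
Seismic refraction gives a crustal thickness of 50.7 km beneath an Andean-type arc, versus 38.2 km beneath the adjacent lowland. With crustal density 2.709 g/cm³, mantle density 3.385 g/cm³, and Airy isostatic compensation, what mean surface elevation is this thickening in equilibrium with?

2.5 km

Excess crust Δ = 50.7 km − 38.2 km = 12.5 km, split between elevation h and root r with h + r = Δ.
Airy balance ρ_c h = (ρ_m − ρ_c) r gives r = h ρ_c/(ρ_m − ρ_c), so h (1 + ρ_c/(ρ_m − ρ_c)) = Δ, i.e. h = Δ (ρ_m − ρ_c)/ρ_m.
h = 12.5 km × 0.676/3.385 = 2.5 km.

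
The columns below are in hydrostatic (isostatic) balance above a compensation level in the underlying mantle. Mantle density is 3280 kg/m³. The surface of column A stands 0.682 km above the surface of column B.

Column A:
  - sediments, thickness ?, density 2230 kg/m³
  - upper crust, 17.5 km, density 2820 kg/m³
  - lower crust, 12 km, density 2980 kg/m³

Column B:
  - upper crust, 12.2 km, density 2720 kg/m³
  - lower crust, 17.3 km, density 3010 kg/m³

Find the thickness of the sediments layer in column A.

1.99 km

Take the compensation level at the base of the deeper column (depth z_c below the surface of column A) and equate Σ ρ_i t_i down to z_c; mantle fills any gap and the z_c terms cancel.
Column A: x×2230 + 17.5×2820 + 12×2980 + (z_c − 29.5 − x)×3280
Column B: 0.682×0 + 12.2×2720 + 17.3×3010 + (z_c − 0.682 − 29.5)×3280
The z_c×3280 term appears on both sides and cancels. Collect the known terms of each column as K = Σ(ρt)_known − 3280 × (depth of known layers): K_A = 85110 − 3280×29.5 = −11650; K_B = 85257 − 3280×(0.682 + 29.5) = −13739.96.
Balance: K_A − x×(3280 − 2230) = K_B, so x = (K_A − K_B)/(3280 − 2230) = 2089.96/1050 = 1.99 km.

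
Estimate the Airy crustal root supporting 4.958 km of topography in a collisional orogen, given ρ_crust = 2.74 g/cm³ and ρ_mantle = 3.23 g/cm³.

By Archimedes' principle applied to the lithosphere: the weight of the topography is balanced by the buoyancy of the root, ρ_c h = (ρ_m − ρ_c) r.
r = h · ρ_c / (ρ_m − ρ_c) = 4.958 km × 2.74 / (3.23 − 2.74) = 27.7 km.

27.7 km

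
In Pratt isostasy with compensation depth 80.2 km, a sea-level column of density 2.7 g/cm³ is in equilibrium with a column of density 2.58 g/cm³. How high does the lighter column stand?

3.73 km

ρ_ref D = ρ (D + h) → h = D (ρ_ref − ρ)/ρ.
h = 80.2 km × (2.7 − 2.58)/2.58 = 3.73 km.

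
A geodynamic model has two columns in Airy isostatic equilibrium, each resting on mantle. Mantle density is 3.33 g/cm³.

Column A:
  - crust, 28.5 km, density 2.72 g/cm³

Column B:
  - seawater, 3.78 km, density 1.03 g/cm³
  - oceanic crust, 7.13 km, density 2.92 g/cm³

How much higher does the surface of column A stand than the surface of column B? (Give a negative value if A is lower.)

For any compensation level in the mantle, the mantle terms cancel and isostasy reduces to e = (Σt_A − Σt_B) − (Σ(ρt)_A − Σ(ρt)_B) / ρ_m.
Σt_A = 28.5 km; Σt_B = 10.91 km; Σ(ρt)_A = 77.52; Σ(ρt)_B = 24.713 (in km·g/cm³).
e = (28.5 − 10.91) − (77.52 − 24.713) / 3.33 = 1.73 km.

1.73 km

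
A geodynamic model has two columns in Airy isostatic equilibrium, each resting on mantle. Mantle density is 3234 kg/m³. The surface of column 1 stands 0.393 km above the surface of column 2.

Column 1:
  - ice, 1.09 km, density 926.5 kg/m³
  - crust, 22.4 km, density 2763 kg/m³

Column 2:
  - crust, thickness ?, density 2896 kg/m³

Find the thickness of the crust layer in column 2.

Take the compensation level at the base of the deeper column (depth z_c below the surface of column 1) and equate Σ ρ_i t_i down to z_c; mantle fills any gap and the z_c terms cancel.
Column 1: 1.09×926.5 + 22.4×2763 + (z_c − 23.49)×3234
Column 2: 0.393×0 + x×2896 + (z_c − 0.393 − 0 − x)×3234
The z_c×3234 term appears on both sides and cancels. Collect the known terms of each column as K = Σ(ρt)_known − 3234 × (depth of known layers): K_1 = 62901.085 − 3234×23.49 = −13065.575; K_2 = 0 − 3234×(0.393 + 0) = −1270.962.
Balance: K_1 = K_2 − x×(3234 − 2896), so x = (K_2 − K_1)/(3234 − 2896) = 11794.6/338 = 34.9 km.

34.9 km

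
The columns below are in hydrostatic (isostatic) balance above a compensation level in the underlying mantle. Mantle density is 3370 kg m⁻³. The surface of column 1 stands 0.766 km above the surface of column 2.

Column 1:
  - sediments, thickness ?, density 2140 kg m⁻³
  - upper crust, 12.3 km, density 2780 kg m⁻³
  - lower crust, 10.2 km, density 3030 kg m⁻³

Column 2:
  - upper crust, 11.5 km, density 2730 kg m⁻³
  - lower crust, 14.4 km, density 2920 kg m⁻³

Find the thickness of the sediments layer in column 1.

4.63 km

Take the compensation level at the base of the deeper column (depth z_c below the surface of column 1) and equate Σ ρ_i t_i down to z_c; mantle fills any gap and the z_c terms cancel.
Column 1: x×2140 + 12.3×2780 + 10.2×3030 + (z_c − 22.5 − x)×3370
Column 2: 0.766×0 + 11.5×2730 + 14.4×2920 + (z_c − 0.766 − 25.9)×3370
The z_c×3370 term appears on both sides and cancels. Collect the known terms of each column as K = Σ(ρt)_known − 3370 × (depth of known layers): K_1 = 65100 − 3370×22.5 = −10725; K_2 = 73443 − 3370×(0.766 + 25.9) = −16421.42.
Balance: K_1 − x×(3370 − 2140) = K_2, so x = (K_1 − K_2)/(3370 − 2140) = 5696.42/1230 = 4.63 km.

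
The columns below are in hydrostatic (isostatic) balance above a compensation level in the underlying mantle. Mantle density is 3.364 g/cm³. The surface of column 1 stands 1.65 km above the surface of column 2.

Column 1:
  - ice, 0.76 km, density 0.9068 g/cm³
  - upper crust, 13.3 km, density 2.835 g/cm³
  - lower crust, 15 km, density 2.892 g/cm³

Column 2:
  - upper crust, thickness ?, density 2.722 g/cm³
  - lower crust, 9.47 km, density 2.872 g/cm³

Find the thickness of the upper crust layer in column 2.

8.99 km

Take the compensation level at the base of the deeper column (depth z_c below the surface of column 1) and equate Σ ρ_i t_i down to z_c; mantle fills any gap and the z_c terms cancel.
Column 1: 0.76×0.9068 + 13.3×2.835 + 15×2.892 + (z_c − 29.06)×3.364
Column 2: 1.65×0 + x×2.722 + 9.47×2.872 + (z_c − 1.65 − 9.47 − x)×3.364
The z_c×3.364 term appears on both sides and cancels. Collect the known terms of each column as K = Σ(ρt)_known − 3.364 × (depth of known layers): K_1 = 81.774668 − 3.364×29.06 = −15.983172; K_2 = 27.19784 − 3.364×(1.65 + 9.47) = −10.20984.
Balance: K_1 = K_2 − x×(3.364 − 2.722), so x = (K_2 − K_1)/(3.364 − 2.722) = 5.77333/0.642 = 8.99 km.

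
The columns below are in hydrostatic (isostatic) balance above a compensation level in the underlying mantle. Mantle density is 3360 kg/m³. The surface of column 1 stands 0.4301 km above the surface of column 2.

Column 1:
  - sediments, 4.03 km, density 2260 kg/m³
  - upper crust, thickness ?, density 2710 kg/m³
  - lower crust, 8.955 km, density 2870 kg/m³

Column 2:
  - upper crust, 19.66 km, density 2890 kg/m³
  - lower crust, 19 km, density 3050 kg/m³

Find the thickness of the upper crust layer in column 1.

Take the compensation level at the base of the deeper column (depth z_c below the surface of column 1) and equate Σ ρ_i t_i down to z_c; mantle fills any gap and the z_c terms cancel.
Column 1: 4.03×2260 + x×2710 + 8.955×2870 + (z_c − 12.985 − x)×3360
Column 2: 0.4301×0 + 19.66×2890 + 19×3050 + (z_c − 0.4301 − 38.66)×3360
The z_c×3360 term appears on both sides and cancels. Collect the known terms of each column as K = Σ(ρt)_known − 3360 × (depth of known layers): K_1 = 34808.65 − 3360×12.985 = −8820.95; K_2 = 114767.4 − 3360×(0.4301 + 38.66) = −16575.336.
Balance: K_1 − x×(3360 − 2710) = K_2, so x = (K_1 − K_2)/(3360 − 2710) = 7754.39/650 = 11.9 km.

11.9 km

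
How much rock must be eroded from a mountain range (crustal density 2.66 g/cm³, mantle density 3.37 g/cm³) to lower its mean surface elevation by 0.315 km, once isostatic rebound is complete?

Net drop Δ = e − u = e − e ρ_c/ρ_m = e (ρ_m − ρ_c)/ρ_m.
e = Δ ρ_m/(ρ_m − ρ_c) = 0.315 km × 3.37/0.71 = 1.5 km.

1.5 km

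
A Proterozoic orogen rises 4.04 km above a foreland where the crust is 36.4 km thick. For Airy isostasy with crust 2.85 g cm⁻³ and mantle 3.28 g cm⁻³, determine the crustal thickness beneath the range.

Root depth r = h ρ_c / (ρ_m − ρ_c) = 4.04 km × 2.85 / 0.43 = 26.78 km.
Total thickness = T + h + r = 36.4 km + 4.04 km + 26.78 km = 67.2 km.

67.2 km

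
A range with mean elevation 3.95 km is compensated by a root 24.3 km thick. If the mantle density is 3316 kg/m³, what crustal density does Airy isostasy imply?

2850 kg/m³

ρ_c h = (ρ_m − ρ_c) r → ρ_c (h + r) = ρ_m r → ρ_c = ρ_m r / (h + r).
ρ_c = 3316 × 24.3 km / (3.95 km + 24.3 km) = 2850 kg/m³.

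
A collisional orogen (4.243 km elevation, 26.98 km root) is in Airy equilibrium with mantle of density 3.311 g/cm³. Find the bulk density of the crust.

2.86 g/cm³

ρ_c h = (ρ_m − ρ_c) r → ρ_c (h + r) = ρ_m r → ρ_c = ρ_m r / (h + r).
ρ_c = 3.311 × 26.98 km / (4.243 km + 26.98 km) = 2.86 g/cm³.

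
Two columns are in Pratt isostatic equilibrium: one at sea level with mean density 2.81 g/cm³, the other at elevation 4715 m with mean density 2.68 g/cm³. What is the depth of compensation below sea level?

97200 m

ρ_ref D = ρ (D + h) → D (ρ_ref − ρ) = ρ h.
D = ρ h/(ρ_ref − ρ) = 2.68 × 4715 m/(2.81 − 2.68) = 97200 m.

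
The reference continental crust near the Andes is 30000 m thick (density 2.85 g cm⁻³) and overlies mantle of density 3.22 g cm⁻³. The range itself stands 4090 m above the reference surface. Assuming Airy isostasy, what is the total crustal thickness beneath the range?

65600 m

Root depth r = h ρ_c / (ρ_m − ρ_c) = 4090 m × 2.85 / 0.37 = 31500 m.
Total thickness = T + h + r = 30000 m + 4090 m + 31500 m = 65600 m.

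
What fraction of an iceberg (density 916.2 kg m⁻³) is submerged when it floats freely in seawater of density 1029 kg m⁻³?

Submerged fraction = ρ_obj/ρ_fluid = 916.2/1029 = 0.89.

0.89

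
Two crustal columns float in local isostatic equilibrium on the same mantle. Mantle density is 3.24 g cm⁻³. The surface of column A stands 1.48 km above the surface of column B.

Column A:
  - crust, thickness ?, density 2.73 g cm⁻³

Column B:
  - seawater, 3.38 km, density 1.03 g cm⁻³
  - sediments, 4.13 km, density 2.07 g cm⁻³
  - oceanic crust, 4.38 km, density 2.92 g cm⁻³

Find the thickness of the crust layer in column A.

36.3 km

Take the compensation level at the base of the deeper column (depth z_c below the surface of column A) and equate Σ ρ_i t_i down to z_c; mantle fills any gap and the z_c terms cancel.
Column A: x×2.73 + (z_c − 0 − x)×3.24
Column B: 1.48×0 + 3.38×1.03 + 4.13×2.07 + 4.38×2.92 + (z_c − 1.48 − 11.89)×3.24
The z_c×3.24 term appears on both sides and cancels. Collect the known terms of each column as K = Σ(ρt)_known − 3.24 × (depth of known layers): K_A = 0 − 3.24×0 = 0; K_B = 24.8201 − 3.24×(1.48 + 11.89) = −18.4987.
Balance: K_A − x×(3.24 − 2.73) = K_B, so x = (K_A − K_B)/(3.24 − 2.73) = 18.4987/0.51 = 36.3 km.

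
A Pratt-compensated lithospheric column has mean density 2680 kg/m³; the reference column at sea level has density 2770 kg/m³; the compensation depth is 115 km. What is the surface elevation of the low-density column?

3.86 km

ρ_ref D = ρ (D + h) → h = D (ρ_ref − ρ)/ρ.
h = 115 km × (2770 − 2680)/2680 = 3.86 km.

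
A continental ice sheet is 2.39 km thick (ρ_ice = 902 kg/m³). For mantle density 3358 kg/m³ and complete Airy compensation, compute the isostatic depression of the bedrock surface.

0.642 km

Equating mass per unit area of the two columns: the ice load ρ_ice t is balanced by mantle displaced below, ρ_m s.
s = t ρ_ice / ρ_m = 2.39 km × 902/3358 = 0.642 km.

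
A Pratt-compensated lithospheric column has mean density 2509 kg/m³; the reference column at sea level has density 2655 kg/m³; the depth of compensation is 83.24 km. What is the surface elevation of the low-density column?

ρ_ref D = ρ (D + h) → h = D (ρ_ref − ρ)/ρ.
h = 83.24 km × (2655 − 2509)/2509 = 4.84 km.

4.84 km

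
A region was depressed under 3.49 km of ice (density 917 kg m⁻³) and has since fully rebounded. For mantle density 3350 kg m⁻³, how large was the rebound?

0.955 km

Removing the load lets mantle flow back in; uplift u satisfies ρ_ice t = ρ_m u.
u = t ρ_ice/ρ_m = 3.49 km × 917/3350 = 0.955 km.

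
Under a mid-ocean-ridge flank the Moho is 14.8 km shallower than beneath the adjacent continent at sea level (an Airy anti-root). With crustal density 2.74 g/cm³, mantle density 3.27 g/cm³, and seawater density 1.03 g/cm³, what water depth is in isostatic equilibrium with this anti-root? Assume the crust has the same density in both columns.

Replacing a thickness d of crust by seawater at the top must be balanced by replacing crust with mantle at the base: d (ρ_c − ρ_w) = a (ρ_m − ρ_c).
d = a (ρ_m − ρ_c)/(ρ_c − ρ_w) = 14.8 km × 0.53/1.71 = 4.59 km.

4.59 km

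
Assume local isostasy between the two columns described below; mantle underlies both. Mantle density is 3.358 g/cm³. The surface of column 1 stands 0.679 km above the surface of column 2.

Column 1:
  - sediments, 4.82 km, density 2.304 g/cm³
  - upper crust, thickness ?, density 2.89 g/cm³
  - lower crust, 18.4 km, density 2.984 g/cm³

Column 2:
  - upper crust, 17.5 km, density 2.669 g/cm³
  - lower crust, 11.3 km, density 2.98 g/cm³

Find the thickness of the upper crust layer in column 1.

14.2 km

Take the compensation level at the base of the deeper column (depth z_c below the surface of column 1) and equate Σ ρ_i t_i down to z_c; mantle fills any gap and the z_c terms cancel.
Column 1: 4.82×2.304 + x×2.89 + 18.4×2.984 + (z_c − 23.22 − x)×3.358
Column 2: 0.679×0 + 17.5×2.669 + 11.3×2.98 + (z_c − 0.679 − 28.8)×3.358
The z_c×3.358 term appears on both sides and cancels. Collect the known terms of each column as K = Σ(ρt)_known − 3.358 × (depth of known layers): K_1 = 66.01088 − 3.358×23.22 = −11.96188; K_2 = 80.3815 − 3.358×(0.679 + 28.8) = −18.608982.
Balance: K_1 − x×(3.358 − 2.89) = K_2, so x = (K_1 − K_2)/(3.358 − 2.89) = 6.6471/0.468 = 14.2 km.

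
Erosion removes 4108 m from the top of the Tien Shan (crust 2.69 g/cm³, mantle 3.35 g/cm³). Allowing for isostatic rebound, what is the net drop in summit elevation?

809 m

Rebound u = e ρ_c/ρ_m = 4108 m × 2.69/3.35 = 3299 m.
Net surface drop = e − u = 4108 m − 3299 m = e (ρ_m − ρ_c)/ρ_m = 809 m.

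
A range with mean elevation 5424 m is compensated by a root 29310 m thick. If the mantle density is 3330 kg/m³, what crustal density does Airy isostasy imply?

ρ_c h = (ρ_m − ρ_c) r → ρ_c (h + r) = ρ_m r → ρ_c = ρ_m r / (h + r).
ρ_c = 3330 × 29310 m / (5424 m + 29310 m) = 2810 kg/m³.

2810 kg/m³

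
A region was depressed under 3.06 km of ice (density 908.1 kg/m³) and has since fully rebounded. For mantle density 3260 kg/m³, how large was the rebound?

0.852 km

Removing the load lets mantle flow back in; uplift u satisfies ρ_ice t = ρ_m u.
u = t ρ_ice/ρ_m = 3.06 km × 908.1/3260 = 0.852 km.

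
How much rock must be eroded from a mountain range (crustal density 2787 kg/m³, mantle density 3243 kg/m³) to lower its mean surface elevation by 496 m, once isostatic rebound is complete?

3530 m

Net drop Δ = e − u = e − e ρ_c/ρ_m = e (ρ_m − ρ_c)/ρ_m.
e = Δ ρ_m/(ρ_m − ρ_c) = 496 m × 3243/456 = 3530 m.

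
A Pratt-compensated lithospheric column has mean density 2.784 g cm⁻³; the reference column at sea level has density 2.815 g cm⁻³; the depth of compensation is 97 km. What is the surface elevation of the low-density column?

ρ_ref D = ρ (D + h) → h = D (ρ_ref − ρ)/ρ.
h = 97 km × (2.815 − 2.784)/2.784 = 1.08 km.

1.08 km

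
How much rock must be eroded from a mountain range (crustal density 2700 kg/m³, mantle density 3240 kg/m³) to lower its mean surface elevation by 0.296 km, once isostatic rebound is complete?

1.78 km

Net drop Δ = e − u = e − e ρ_c/ρ_m = e (ρ_m − ρ_c)/ρ_m.
e = Δ ρ_m/(ρ_m − ρ_c) = 0.296 km × 3240/540 = 1.78 km.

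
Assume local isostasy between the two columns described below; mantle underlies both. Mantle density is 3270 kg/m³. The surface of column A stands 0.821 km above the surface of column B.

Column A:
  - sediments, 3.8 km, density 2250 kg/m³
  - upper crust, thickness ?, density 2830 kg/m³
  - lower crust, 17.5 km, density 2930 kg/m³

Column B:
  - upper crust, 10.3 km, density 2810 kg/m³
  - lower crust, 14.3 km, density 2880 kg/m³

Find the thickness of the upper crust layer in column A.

Take the compensation level at the base of the deeper column (depth z_c below the surface of column A) and equate Σ ρ_i t_i down to z_c; mantle fills any gap and the z_c terms cancel.
Column A: 3.8×2250 + x×2830 + 17.5×2930 + (z_c − 21.3 − x)×3270
Column B: 0.821×0 + 10.3×2810 + 14.3×2880 + (z_c − 0.821 − 24.6)×3270
The z_c×3270 term appears on both sides and cancels. Collect the known terms of each column as K = Σ(ρt)_known − 3270 × (depth of known layers): K_A = 59825 − 3270×21.3 = −9826; K_B = 70127 − 3270×(0.821 + 24.6) = −12999.67.
Balance: K_A − x×(3270 − 2830) = K_B, so x = (K_A − K_B)/(3270 − 2830) = 3173.67/440 = 7.21 km.

7.21 km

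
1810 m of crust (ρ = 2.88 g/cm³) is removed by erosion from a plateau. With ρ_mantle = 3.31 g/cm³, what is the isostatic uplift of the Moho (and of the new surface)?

Unloading: uplift u = e ρ_c/ρ_m = 1810 m × 2.88/3.31 = 1570 m.

1570 m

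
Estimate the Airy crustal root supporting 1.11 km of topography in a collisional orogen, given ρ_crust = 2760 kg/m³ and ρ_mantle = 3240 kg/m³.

In Airy isostatic equilibrium: the weight of the topography is balanced by the buoyancy of the root, ρ_c h = (ρ_m − ρ_c) r.
r = h · ρ_c / (ρ_m − ρ_c) = 1.11 km × 2760 / (3240 − 2760) = 6.38 km.

6.38 km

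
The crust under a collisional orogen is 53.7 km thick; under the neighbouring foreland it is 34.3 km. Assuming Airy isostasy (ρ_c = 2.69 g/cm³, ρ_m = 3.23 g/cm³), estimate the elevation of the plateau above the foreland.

Excess crust Δ = 53.7 km − 34.3 km = 19.4 km, split between elevation h and root r with h + r = Δ.
Airy balance ρ_c h = (ρ_m − ρ_c) r gives r = h ρ_c/(ρ_m − ρ_c), so h (1 + ρ_c/(ρ_m − ρ_c)) = Δ, i.e. h = Δ (ρ_m − ρ_c)/ρ_m.
h = 19.4 km × 0.54/3.23 = 3.24 km.

3.24 km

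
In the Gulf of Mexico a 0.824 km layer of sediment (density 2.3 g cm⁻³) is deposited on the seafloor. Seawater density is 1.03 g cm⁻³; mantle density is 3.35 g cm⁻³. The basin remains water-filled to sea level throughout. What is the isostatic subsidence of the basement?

Submarine loading: the sediment displaces seawater, and the subsidence is in turn flooded, so s (ρ_m − ρ_w) = t (ρ_sed − ρ_w).
s = 0.824 km × (2.3 − 1.03) / (3.35 − 1.03) = 0.451 km.

0.451 km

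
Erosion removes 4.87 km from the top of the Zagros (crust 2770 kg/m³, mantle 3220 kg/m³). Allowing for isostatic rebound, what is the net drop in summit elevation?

0.681 km

Rebound u = e ρ_c/ρ_m = 4.87 km × 2770/3220 = 4.189 km.
Net surface drop = e − u = 4.87 km − 4.189 km = e (ρ_m − ρ_c)/ρ_m = 0.681 km.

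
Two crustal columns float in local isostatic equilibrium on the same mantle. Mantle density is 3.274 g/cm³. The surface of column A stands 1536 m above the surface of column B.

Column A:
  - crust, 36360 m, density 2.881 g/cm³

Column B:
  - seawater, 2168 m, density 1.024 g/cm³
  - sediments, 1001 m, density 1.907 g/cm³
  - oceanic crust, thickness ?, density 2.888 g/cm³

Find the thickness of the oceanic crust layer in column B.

Take the compensation level at the base of the deeper column (depth z_c below the surface of column A) and equate Σ ρ_i t_i down to z_c; mantle fills any gap and the z_c terms cancel.
Column A: 36360×2.881 + (z_c − 36360)×3.274
Column B: 1536×0 + 2168×1.024 + 1001×1.907 + x×2.888 + (z_c − 1536 − 3169 − x)×3.274
The z_c×3.274 term appears on both sides and cancels. Collect the known terms of each column as K = Σ(ρt)_known − 3.274 × (depth of known layers): K_A = 104753.16 − 3.274×36360 = −14289.48; K_B = 4128.939 − 3.274×(1536 + 3169) = −11275.231.
Balance: K_A = K_B − x×(3.274 − 2.888), so x = (K_B − K_A)/(3.274 − 2.888) = 3014.25/0.386 = 7810 m.

7810 m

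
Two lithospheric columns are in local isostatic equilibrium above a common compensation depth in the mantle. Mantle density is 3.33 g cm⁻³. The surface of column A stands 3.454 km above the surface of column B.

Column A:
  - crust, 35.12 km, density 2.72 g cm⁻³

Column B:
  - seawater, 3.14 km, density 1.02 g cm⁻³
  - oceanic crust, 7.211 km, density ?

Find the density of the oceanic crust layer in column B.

2.96 g cm⁻³

Take the compensation level at the base of the deeper column (depth z_c below the surface of column A) and equate Σ ρ_i t_i down to z_c; mantle fills any gap and the z_c terms cancel.
Column A: 35.12×2.72 + (z_c − 35.12)×3.33
Column B: 3.454×0 + 3.14×1.02 + 7.211×ρ + (z_c − 3.454 − 10.351)×3.33
The z_c×3.33 term appears on both sides and cancels. Collect the known terms of each column as K = Σ(ρt)_known − 3.33 × (depth of known layers): K_A = 95.5264 − 3.33×35.12 = −21.4232; K_B = 3.2028 − 3.33×(3.454 + 10.351) = −42.76785.
Balance: K_A = K_B + 7.211×ρ, so ρ = (K_A − K_B)/7.211 = 21.3446/7.211 = 2.96 g cm⁻³.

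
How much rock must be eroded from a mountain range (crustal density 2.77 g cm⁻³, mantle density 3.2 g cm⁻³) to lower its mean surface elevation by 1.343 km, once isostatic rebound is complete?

9.99 km

Net drop Δ = e − u = e − e ρ_c/ρ_m = e (ρ_m − ρ_c)/ρ_m.
e = Δ ρ_m/(ρ_m − ρ_c) = 1.343 km × 3.2/0.43 = 9.99 km.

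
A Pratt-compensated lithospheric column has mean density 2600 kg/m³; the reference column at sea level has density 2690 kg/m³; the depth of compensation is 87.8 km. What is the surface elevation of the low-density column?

ρ_ref D = ρ (D + h) → h = D (ρ_ref − ρ)/ρ.
h = 87.8 km × (2690 − 2600)/2600 = 3.04 km.

3.04 km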